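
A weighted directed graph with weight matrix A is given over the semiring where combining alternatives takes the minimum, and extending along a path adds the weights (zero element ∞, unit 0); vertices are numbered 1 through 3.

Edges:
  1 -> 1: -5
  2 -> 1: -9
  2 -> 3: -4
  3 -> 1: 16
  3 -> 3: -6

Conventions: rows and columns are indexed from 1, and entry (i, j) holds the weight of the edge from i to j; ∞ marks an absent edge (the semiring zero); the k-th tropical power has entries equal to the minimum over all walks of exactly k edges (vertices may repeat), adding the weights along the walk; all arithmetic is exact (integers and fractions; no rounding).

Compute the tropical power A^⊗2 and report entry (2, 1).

A^⊗2:
  [-10, ∞, ∞]
  [-14, ∞, -10]
  [10, ∞, -12]
Key observation: the optimum is the walk 2->1->1, with weight (-9) + (-5) = -14.
Optimal value attained by: walk 2->1->1.
Answer: (A^⊗2)[2][1] = -14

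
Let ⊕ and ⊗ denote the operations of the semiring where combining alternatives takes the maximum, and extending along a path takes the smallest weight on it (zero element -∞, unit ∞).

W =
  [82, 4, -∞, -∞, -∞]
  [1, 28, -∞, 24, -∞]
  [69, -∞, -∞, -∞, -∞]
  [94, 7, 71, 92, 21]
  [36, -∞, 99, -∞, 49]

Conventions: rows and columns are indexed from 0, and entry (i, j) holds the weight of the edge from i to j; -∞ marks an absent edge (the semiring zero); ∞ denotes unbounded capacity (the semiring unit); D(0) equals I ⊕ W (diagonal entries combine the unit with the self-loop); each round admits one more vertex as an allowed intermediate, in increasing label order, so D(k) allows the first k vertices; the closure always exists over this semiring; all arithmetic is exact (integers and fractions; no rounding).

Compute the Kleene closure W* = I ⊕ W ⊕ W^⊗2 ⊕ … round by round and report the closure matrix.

D(0):
  [∞, 4, -∞, -∞, -∞]
  [1, ∞, -∞, 24, -∞]
  [69, -∞, ∞, -∞, -∞]
  [94, 7, 71, ∞, 21]
  [36, -∞, 99, -∞, ∞]
D(1):
  [∞, 4, -∞, -∞, -∞]
  [1, ∞, -∞, 24, -∞]
  [69, 4, ∞, -∞, -∞]
  [94, 7, 71, ∞, 21]
  [36, 4, 99, -∞, ∞]
D(2):
  [∞, 4, -∞, 4, -∞]
  [1, ∞, -∞, 24, -∞]
  [69, 4, ∞, 4, -∞]
  [94, 7, 71, ∞, 21]
  [36, 4, 99, 4, ∞]
D(3):
  [∞, 4, -∞, 4, -∞]
  [1, ∞, -∞, 24, -∞]
  [69, 4, ∞, 4, -∞]
  [94, 7, 71, ∞, 21]
  [69, 4, 99, 4, ∞]
D(4):
  [∞, 4, 4, 4, 4]
  [24, ∞, 24, 24, 21]
  [69, 4, ∞, 4, 4]
  [94, 7, 71, ∞, 21]
  [69, 4, 99, 4, ∞]
D(5):
  [∞, 4, 4, 4, 4]
  [24, ∞, 24, 24, 21]
  [69, 4, ∞, 4, 4]
  [94, 7, 71, ∞, 21]
  [69, 4, 99, 4, ∞]
Answer: W* = [[∞, 4, 4, 4, 4], [24, ∞, 24, 24, 21], [69, 4, ∞, 4, 4], [94, 7, 71, ∞, 21], [69, 4, 99, 4, ∞]]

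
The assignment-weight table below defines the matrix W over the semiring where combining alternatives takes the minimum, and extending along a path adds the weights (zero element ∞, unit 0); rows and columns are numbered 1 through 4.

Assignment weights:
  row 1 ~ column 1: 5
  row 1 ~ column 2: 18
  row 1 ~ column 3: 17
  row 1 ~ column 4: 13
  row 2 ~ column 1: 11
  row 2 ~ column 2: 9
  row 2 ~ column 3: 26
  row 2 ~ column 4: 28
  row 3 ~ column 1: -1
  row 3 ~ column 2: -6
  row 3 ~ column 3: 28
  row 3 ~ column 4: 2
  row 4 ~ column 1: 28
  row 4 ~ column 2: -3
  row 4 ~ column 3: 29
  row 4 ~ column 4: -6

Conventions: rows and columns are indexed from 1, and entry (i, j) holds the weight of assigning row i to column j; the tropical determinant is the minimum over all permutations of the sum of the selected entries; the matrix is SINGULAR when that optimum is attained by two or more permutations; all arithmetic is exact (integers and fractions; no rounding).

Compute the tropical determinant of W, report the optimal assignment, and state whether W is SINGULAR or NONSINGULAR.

σ = (1, 2, 3, 4): 5 + 9 + 28 + (-6) = 36
σ = (1, 2, 4, 3): 5 + 9 + 2 + 29 = 45
σ = (1, 3, 2, 4): 5 + 26 + (-6) + (-6) = 19
σ = (1, 3, 4, 2): 5 + 26 + 2 + (-3) = 30
σ = (1, 4, 2, 3): 5 + 28 + (-6) + 29 = 56
σ = (1, 4, 3, 2): 5 + 28 + 28 + (-3) = 58
σ = (2, 1, 3, 4): 18 + 11 + 28 + (-6) = 51
σ = (2, 1, 4, 3): 18 + 11 + 2 + 29 = 60
σ = (2, 3, 1, 4): 18 + 26 + (-1) + (-6) = 37
σ = (2, 3, 4, 1): 18 + 26 + 2 + 28 = 74
σ = (2, 4, 1, 3): 18 + 28 + (-1) + 29 = 74
σ = (2, 4, 3, 1): 18 + 28 + 28 + 28 = 102
σ = (3, 1, 2, 4): 17 + 11 + (-6) + (-6) = 16
σ = (3, 1, 4, 2): 17 + 11 + 2 + (-3) = 27
σ = (3, 2, 1, 4): 17 + 9 + (-1) + (-6) = 19
σ = (3, 2, 4, 1): 17 + 9 + 2 + 28 = 56
σ = (3, 4, 1, 2): 17 + 28 + (-1) + (-3) = 41
σ = (3, 4, 2, 1): 17 + 28 + (-6) + 28 = 67
σ = (4, 1, 2, 3): 13 + 11 + (-6) + 29 = 47
σ = (4, 1, 3, 2): 13 + 11 + 28 + (-3) = 49
σ = (4, 2, 1, 3): 13 + 9 + (-1) + 29 = 50
σ = (4, 2, 3, 1): 13 + 9 + 28 + 28 = 78
σ = (4, 3, 1, 2): 13 + 26 + (-1) + (-3) = 35
σ = (4, 3, 2, 1): 13 + 26 + (-6) + 28 = 61
Optimal value attained by: σ = (3, 1, 2, 4).
Answer: det⊕(W) = 16; verdict: NONSINGULAR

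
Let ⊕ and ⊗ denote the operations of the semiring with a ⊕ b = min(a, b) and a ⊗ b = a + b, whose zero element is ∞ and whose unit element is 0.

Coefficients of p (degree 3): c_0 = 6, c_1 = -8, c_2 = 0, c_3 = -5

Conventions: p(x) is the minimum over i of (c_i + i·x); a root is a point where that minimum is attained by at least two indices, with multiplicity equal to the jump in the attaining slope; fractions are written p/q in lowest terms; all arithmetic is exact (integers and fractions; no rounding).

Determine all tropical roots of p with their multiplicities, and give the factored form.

hull edge (i=0, c=6) to (i=1, c=-8): slope -14, span 1
hull edge (i=1, c=-8) to (i=3, c=-5): slope 3/2, span 2
Factored form: p(x) = -5 ⊗ (x ⊕ (-3/2)) ⊗ (x ⊕ (-3/2)) ⊗ (x ⊕ 14)
Answer: roots = -3/2 (mult 2), 14 (mult 1)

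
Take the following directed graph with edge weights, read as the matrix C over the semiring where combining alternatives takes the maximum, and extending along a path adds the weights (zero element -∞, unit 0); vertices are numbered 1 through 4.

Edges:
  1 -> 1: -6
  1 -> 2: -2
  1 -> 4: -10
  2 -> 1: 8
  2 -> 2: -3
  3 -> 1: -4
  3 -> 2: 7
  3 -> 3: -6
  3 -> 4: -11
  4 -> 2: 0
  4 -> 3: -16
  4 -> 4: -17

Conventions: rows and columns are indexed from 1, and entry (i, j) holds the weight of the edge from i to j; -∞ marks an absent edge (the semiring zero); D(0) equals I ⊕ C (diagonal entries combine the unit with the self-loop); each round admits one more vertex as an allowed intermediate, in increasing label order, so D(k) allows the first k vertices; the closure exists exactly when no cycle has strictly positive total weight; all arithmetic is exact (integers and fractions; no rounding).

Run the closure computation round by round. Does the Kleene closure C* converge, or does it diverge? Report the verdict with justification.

D(0):
  [0, -2, -∞, -10]
  [8, 0, -∞, -∞]
  [-4, 7, 0, -11]
  [-∞, 0, -16, 0]
Detection: at round 1, diagonal entry (2, 2) turns strictly positive.
Key observation: the cycle 2->1->2 has total weight 8 + (-2), which is strictly positive.
Answer: DIVERGES — positive cycle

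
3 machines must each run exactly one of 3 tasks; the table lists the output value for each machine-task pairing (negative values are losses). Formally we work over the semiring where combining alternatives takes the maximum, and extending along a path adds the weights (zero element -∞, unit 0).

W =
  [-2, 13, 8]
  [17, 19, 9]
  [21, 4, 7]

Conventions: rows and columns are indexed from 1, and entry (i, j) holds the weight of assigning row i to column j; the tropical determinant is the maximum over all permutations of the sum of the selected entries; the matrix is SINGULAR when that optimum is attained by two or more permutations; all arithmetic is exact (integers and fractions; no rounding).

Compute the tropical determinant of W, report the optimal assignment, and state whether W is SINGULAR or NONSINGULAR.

σ = (1, 2, 3): (-2) + 19 + 7 = 24
σ = (1, 3, 2): (-2) + 9 + 4 = 11
σ = (2, 1, 3): 13 + 17 + 7 = 37
σ = (2, 3, 1): 13 + 9 + 21 = 43
σ = (3, 1, 2): 8 + 17 + 4 = 29
σ = (3, 2, 1): 8 + 19 + 21 = 48
Optimal value attained by: σ = (3, 2, 1).
Answer: det⊕(W) = 48; verdict: NONSINGULAR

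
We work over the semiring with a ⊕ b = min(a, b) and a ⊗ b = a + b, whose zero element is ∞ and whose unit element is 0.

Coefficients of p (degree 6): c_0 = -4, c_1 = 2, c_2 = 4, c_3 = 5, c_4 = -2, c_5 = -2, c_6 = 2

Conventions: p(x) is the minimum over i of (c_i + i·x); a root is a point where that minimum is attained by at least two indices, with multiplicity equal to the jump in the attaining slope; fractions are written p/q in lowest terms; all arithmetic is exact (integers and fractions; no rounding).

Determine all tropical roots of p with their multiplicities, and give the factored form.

hull edge (i=0, c=-4) to (i=5, c=-2): slope 2/5, span 5
hull edge (i=5, c=-2) to (i=6, c=2): slope 4, span 1
Factored form: p(x) = 2 ⊗ (x ⊕ (-4)) ⊗ (x ⊕ (-2/5)) ⊗ (x ⊕ (-2/5)) ⊗ (x ⊕ (-2/5)) ⊗ (x ⊕ (-2/5)) ⊗ (x ⊕ (-2/5))
Answer: roots = -4 (mult 1), -2/5 (mult 5)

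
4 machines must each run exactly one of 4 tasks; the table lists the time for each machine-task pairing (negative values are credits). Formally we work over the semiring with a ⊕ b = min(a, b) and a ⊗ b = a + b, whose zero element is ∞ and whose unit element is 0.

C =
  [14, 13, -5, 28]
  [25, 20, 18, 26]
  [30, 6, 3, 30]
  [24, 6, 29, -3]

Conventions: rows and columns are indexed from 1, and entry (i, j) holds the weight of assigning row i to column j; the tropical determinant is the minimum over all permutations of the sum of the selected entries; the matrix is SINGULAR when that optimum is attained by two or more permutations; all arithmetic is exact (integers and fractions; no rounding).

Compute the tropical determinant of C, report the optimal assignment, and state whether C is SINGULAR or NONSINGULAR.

σ = (1, 2, 3, 4): 14 + 20 + 3 + (-3) = 34
σ = (1, 2, 4, 3): 14 + 20 + 30 + 29 = 93
σ = (1, 3, 2, 4): 14 + 18 + 6 + (-3) = 35
σ = (1, 3, 4, 2): 14 + 18 + 30 + 6 = 68
σ = (1, 4, 2, 3): 14 + 26 + 6 + 29 = 75
σ = (1, 4, 3, 2): 14 + 26 + 3 + 6 = 49
σ = (2, 1, 3, 4): 13 + 25 + 3 + (-3) = 38
σ = (2, 1, 4, 3): 13 + 25 + 30 + 29 = 97
σ = (2, 3, 1, 4): 13 + 18 + 30 + (-3) = 58
σ = (2, 3, 4, 1): 13 + 18 + 30 + 24 = 85
σ = (2, 4, 1, 3): 13 + 26 + 30 + 29 = 98
σ = (2, 4, 3, 1): 13 + 26 + 3 + 24 = 66
σ = (3, 1, 2, 4): (-5) + 25 + 6 + (-3) = 23
σ = (3, 1, 4, 2): (-5) + 25 + 30 + 6 = 56
σ = (3, 2, 1, 4): (-5) + 20 + 30 + (-3) = 42
σ = (3, 2, 4, 1): (-5) + 20 + 30 + 24 = 69
σ = (3, 4, 1, 2): (-5) + 26 + 30 + 6 = 57
σ = (3, 4, 2, 1): (-5) + 26 + 6 + 24 = 51
σ = (4, 1, 2, 3): 28 + 25 + 6 + 29 = 88
σ = (4, 1, 3, 2): 28 + 25 + 3 + 6 = 62
σ = (4, 2, 1, 3): 28 + 20 + 30 + 29 = 107
σ = (4, 2, 3, 1): 28 + 20 + 3 + 24 = 75
σ = (4, 3, 1, 2): 28 + 18 + 30 + 6 = 82
σ = (4, 3, 2, 1): 28 + 18 + 6 + 24 = 76
Optimal value attained by: σ = (3, 1, 2, 4).
Answer: det⊕(C) = 23; verdict: NONSINGULAR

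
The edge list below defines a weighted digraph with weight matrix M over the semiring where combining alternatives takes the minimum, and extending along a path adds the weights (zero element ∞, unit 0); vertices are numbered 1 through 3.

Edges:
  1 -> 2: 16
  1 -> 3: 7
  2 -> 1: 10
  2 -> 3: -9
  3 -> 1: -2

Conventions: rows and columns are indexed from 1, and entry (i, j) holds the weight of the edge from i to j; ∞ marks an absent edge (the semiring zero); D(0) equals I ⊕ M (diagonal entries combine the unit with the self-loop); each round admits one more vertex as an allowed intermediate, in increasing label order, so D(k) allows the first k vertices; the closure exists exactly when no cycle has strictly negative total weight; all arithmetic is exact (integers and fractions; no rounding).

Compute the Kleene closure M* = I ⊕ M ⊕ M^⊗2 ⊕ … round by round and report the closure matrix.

D(0):
  [0, 16, 7]
  [10, 0, -9]
  [-2, ∞, 0]
D(1):
  [0, 16, 7]
  [10, 0, -9]
  [-2, 14, 0]
D(2):
  [0, 16, 7]
  [10, 0, -9]
  [-2, 14, 0]
D(3):
  [0, 16, 7]
  [-11, 0, -9]
  [-2, 14, 0]
Answer: M* = [[0, 16, 7], [-11, 0, -9], [-2, 14, 0]]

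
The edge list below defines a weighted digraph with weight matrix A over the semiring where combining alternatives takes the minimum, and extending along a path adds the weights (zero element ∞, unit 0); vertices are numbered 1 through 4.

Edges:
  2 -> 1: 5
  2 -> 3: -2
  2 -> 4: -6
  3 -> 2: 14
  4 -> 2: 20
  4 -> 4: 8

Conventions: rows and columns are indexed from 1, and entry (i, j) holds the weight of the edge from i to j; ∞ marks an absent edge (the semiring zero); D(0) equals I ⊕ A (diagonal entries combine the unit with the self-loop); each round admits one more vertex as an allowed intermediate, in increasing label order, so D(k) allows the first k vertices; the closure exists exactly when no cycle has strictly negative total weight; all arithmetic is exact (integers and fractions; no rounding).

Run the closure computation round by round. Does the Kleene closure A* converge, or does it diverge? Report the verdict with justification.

D(0):
  [0, ∞, ∞, ∞]
  [5, 0, -2, -6]
  [∞, 14, 0, ∞]
  [∞, 20, ∞, 0]
D(1):
  [0, ∞, ∞, ∞]
  [5, 0, -2, -6]
  [∞, 14, 0, ∞]
  [∞, 20, ∞, 0]
D(2):
  [0, ∞, ∞, ∞]
  [5, 0, -2, -6]
  [19, 14, 0, 8]
  [25, 20, 18, 0]
D(3):
  [0, ∞, ∞, ∞]
  [5, 0, -2, -6]
  [19, 14, 0, 8]
  [25, 20, 18, 0]
D(4):
  [0, ∞, ∞, ∞]
  [5, 0, -2, -6]
  [19, 14, 0, 8]
  [25, 20, 18, 0]
Key observation: every diagonal entry stays at the unit through all rounds, so no improving cycle exists.
Answer: CONVERGES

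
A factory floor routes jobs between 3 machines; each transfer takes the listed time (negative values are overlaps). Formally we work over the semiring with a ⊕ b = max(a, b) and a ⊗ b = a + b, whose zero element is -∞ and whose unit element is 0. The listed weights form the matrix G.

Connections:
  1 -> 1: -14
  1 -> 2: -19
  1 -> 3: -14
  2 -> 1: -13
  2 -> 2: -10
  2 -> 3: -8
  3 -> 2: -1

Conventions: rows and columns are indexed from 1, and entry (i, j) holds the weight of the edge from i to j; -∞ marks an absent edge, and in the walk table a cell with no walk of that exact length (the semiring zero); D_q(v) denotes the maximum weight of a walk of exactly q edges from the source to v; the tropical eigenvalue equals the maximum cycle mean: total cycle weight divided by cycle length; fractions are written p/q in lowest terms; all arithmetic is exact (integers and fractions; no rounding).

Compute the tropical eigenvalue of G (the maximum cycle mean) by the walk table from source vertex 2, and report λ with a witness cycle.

q=0: [-∞, 0, -∞]
q=1: [-13, -10, -8]
q=2: [-23, -9, -18]
q=3: [-22, -19, -17]
Optimal cycle mean attained by: cycle 2->3->2, total (-8) + (-1), length 2.
Answer: λ = -9/2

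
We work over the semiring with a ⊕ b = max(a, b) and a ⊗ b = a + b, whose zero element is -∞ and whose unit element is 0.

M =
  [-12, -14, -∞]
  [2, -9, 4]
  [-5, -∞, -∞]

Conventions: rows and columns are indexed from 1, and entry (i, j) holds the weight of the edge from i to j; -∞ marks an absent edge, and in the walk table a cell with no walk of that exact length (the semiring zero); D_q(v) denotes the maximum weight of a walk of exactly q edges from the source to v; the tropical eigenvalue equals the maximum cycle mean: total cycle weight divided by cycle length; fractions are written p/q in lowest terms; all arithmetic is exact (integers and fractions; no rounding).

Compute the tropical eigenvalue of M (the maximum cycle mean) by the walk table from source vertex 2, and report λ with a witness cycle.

q=0: [-∞, 0, -∞]
q=1: [2, -9, 4]
q=2: [-1, -12, -5]
q=3: [-10, -15, -8]
Optimal cycle mean attained by: cycle 1->2->3->1, total (-14) + 4 + (-5), length 3.
Answer: λ = -5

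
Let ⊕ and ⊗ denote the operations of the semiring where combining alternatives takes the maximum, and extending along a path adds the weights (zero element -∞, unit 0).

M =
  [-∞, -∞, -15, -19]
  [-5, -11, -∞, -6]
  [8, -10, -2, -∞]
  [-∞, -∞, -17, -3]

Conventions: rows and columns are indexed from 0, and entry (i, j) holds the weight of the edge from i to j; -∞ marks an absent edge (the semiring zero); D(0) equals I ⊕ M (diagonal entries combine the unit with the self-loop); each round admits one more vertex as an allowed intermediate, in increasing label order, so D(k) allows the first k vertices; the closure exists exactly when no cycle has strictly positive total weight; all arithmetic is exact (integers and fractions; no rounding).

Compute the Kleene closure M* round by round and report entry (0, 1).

D(0):
  [0, -∞, -15, -19]
  [-5, 0, -∞, -6]
  [8, -10, 0, -∞]
  [-∞, -∞, -17, 0]
D(1):
  [0, -∞, -15, -19]
  [-5, 0, -20, -6]
  [8, -10, 0, -11]
  [-∞, -∞, -17, 0]
D(2):
  [0, -∞, -15, -19]
  [-5, 0, -20, -6]
  [8, -10, 0, -11]
  [-∞, -∞, -17, 0]
D(3):
  [0, -25, -15, -19]
  [-5, 0, -20, -6]
  [8, -10, 0, -11]
  [-9, -27, -17, 0]
D(4):
  [0, -25, -15, -19]
  [-5, 0, -20, -6]
  [8, -10, 0, -11]
  [-9, -27, -17, 0]
Answer: M*[0][1] = -25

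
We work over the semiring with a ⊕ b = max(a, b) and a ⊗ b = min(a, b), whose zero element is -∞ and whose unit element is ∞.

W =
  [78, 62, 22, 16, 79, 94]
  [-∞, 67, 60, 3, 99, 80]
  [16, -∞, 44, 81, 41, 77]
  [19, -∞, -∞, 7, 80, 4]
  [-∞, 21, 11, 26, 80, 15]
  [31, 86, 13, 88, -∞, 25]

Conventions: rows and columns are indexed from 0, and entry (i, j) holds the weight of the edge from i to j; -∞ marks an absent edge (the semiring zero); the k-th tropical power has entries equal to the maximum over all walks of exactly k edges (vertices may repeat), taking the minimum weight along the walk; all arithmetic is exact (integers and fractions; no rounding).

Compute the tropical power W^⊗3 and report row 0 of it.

W^⊗2:
  [78, 86, 60, 88, 79, 78]
  [31, 80, 60, 80, 80, 67]
  [31, 77, 44, 77, 80, 44]
  [19, 21, 19, 26, 80, 19]
  [19, 21, 21, 26, 80, 21]
  [31, 67, 60, 25, 86, 80]
W^⊗3:
  [78, 78, 60, 78, 86, 80]
  [31, 67, 60, 67, 80, 80]
  [31, 67, 60, 44, 80, 77]
  [19, 21, 21, 26, 80, 21]
  [21, 21, 21, 26, 80, 21]
  [31, 80, 60, 80, 80, 67]
Answer: row 0 of W^⊗3 = [78, 78, 60, 78, 86, 80]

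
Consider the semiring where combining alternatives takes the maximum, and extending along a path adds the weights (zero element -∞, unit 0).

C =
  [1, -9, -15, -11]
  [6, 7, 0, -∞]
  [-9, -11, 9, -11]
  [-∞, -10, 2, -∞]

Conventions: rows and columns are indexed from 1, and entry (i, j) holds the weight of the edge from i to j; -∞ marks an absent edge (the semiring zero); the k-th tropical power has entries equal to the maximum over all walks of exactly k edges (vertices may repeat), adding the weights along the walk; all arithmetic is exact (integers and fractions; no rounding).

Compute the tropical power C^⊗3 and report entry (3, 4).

C^⊗2:
  [2, -2, -6, -10]
  [13, 14, 9, -5]
  [0, -2, 18, -2]
  [-4, -3, 11, -9]
C^⊗3:
  [4, 5, 3, -9]
  [20, 21, 18, 2]
  [9, 7, 27, 7]
  [3, 4, 20, 0]
Key observation: the optimum is the walk 3->3->3->4, with weight 9 + 9 + (-11) = 7.
Optimal value attained by: walk 3->3->3->4.
Answer: (C^⊗3)[3][4] = 7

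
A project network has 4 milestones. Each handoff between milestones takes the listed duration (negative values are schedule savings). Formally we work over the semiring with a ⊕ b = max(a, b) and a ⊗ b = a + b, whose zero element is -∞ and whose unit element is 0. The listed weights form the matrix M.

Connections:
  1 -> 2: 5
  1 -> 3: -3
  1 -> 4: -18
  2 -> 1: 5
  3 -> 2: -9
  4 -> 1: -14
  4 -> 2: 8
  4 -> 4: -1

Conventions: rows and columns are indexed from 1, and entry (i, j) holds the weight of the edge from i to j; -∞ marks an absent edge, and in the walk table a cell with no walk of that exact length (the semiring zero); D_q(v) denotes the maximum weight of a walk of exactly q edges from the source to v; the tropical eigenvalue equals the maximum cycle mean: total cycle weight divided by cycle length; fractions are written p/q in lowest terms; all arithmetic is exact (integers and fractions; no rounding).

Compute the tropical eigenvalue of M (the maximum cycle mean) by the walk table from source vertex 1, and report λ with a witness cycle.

q=0: [0, -∞, -∞, -∞]
q=1: [-∞, 5, -3, -18]
q=2: [10, -10, -∞, -19]
q=3: [-5, 15, 7, -8]
q=4: [20, 0, -8, -9]
Optimal cycle mean attained by: cycle 1->2->1, total 5 + 5, length 2.
Answer: λ = 5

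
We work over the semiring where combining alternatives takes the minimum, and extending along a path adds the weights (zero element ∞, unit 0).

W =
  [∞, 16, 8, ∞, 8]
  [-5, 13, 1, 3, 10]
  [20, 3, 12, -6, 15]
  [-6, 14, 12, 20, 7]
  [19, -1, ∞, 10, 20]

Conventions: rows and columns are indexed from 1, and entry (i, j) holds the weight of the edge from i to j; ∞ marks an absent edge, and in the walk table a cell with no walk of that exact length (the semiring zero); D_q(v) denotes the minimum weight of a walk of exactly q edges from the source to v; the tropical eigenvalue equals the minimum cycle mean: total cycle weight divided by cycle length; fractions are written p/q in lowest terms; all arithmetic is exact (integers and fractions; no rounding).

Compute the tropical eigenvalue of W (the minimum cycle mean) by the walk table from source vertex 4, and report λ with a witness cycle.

q=0: [∞, ∞, ∞, 0, ∞]
q=1: [-6, 14, 12, 20, 7]
q=2: [9, 6, 2, 6, 2]
q=3: [0, 1, 7, -4, 13]
q=4: [-10, 10, 2, 1, 3]
q=5: [-5, 2, -2, -4, -2]
Optimal cycle mean attained by: cycle 1->3->4->1, total 8 + (-6) + (-6), length 3.
Answer: λ = -4/3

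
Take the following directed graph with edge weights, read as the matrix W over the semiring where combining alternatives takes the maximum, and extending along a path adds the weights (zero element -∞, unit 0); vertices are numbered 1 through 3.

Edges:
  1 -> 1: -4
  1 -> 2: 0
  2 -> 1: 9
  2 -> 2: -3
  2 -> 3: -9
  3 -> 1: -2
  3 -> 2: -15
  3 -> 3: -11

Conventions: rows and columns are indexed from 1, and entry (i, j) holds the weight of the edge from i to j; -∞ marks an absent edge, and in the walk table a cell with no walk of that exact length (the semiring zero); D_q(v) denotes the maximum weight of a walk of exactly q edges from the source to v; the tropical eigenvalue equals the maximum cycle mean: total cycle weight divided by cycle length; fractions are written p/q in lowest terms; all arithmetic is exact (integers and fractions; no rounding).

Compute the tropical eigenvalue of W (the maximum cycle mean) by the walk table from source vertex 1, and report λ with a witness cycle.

q=0: [0, -∞, -∞]
q=1: [-4, 0, -∞]
q=2: [9, -3, -9]
q=3: [6, 9, -12]
Optimal cycle mean attained by: cycle 1->2->1, total 0 + 9, length 2.
Answer: λ = 9/2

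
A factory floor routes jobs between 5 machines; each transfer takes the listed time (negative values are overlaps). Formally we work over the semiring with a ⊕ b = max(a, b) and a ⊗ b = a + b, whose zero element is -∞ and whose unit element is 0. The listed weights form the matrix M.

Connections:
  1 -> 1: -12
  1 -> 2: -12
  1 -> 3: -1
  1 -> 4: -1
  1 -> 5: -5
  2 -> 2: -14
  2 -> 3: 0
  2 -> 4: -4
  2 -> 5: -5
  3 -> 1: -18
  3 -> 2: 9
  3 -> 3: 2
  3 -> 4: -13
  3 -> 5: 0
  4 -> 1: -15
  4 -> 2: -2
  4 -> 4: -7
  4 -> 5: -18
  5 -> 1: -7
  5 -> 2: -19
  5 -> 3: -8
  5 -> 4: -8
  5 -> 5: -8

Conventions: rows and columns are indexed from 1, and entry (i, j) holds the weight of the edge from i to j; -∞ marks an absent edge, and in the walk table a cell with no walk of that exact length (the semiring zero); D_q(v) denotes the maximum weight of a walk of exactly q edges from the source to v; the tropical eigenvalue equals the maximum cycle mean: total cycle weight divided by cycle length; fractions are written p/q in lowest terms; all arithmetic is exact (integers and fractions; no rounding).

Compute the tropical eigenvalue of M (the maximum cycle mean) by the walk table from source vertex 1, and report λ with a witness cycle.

q=0: [0, -∞, -∞, -∞, -∞]
q=1: [-12, -12, -1, -1, -5]
q=2: [-12, 8, 1, -8, -1]
q=3: [-8, 10, 8, 4, 3]
q=4: [-4, 17, 10, 6, 8]
q=5: [1, 19, 17, 13, 12]
Optimal cycle mean attained by: cycle 2->3->2, total 0 + 9, length 2.
Answer: λ = 9/2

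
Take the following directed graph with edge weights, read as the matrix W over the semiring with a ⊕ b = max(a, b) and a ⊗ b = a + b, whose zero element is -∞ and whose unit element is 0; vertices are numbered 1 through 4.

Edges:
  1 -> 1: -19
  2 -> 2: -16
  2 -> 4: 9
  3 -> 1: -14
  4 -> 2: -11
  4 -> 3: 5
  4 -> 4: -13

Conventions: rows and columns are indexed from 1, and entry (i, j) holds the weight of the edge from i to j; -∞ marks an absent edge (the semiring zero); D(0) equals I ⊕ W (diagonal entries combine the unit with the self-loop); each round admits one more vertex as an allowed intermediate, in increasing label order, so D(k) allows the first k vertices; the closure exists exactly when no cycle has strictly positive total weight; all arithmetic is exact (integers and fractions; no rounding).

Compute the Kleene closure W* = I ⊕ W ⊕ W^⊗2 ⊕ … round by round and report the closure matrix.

D(0):
  [0, -∞, -∞, -∞]
  [-∞, 0, -∞, 9]
  [-14, -∞, 0, -∞]
  [-∞, -11, 5, 0]
D(1):
  [0, -∞, -∞, -∞]
  [-∞, 0, -∞, 9]
  [-14, -∞, 0, -∞]
  [-∞, -11, 5, 0]
D(2):
  [0, -∞, -∞, -∞]
  [-∞, 0, -∞, 9]
  [-14, -∞, 0, -∞]
  [-∞, -11, 5, 0]
D(3):
  [0, -∞, -∞, -∞]
  [-∞, 0, -∞, 9]
  [-14, -∞, 0, -∞]
  [-9, -11, 5, 0]
D(4):
  [0, -∞, -∞, -∞]
  [0, 0, 14, 9]
  [-14, -∞, 0, -∞]
  [-9, -11, 5, 0]
Answer: W* = [[0, -∞, -∞, -∞], [0, 0, 14, 9], [-14, -∞, 0, -∞], [-9, -11, 5, 0]]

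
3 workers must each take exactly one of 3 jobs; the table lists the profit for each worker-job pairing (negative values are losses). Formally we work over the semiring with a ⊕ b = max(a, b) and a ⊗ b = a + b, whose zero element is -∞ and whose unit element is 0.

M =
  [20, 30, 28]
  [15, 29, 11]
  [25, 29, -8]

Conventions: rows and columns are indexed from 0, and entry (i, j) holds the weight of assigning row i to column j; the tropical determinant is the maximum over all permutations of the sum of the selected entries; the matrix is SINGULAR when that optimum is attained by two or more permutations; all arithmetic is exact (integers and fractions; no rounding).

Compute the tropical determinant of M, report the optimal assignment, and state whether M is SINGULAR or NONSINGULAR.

σ = (0, 1, 2): 20 + 29 + (-8) = 41
σ = (0, 2, 1): 20 + 11 + 29 = 60
σ = (1, 0, 2): 30 + 15 + (-8) = 37
σ = (1, 2, 0): 30 + 11 + 25 = 66
σ = (2, 0, 1): 28 + 15 + 29 = 72
σ = (2, 1, 0): 28 + 29 + 25 = 82
Optimal value attained by: σ = (2, 1, 0).
Answer: det⊕(M) = 82; verdict: NONSINGULAR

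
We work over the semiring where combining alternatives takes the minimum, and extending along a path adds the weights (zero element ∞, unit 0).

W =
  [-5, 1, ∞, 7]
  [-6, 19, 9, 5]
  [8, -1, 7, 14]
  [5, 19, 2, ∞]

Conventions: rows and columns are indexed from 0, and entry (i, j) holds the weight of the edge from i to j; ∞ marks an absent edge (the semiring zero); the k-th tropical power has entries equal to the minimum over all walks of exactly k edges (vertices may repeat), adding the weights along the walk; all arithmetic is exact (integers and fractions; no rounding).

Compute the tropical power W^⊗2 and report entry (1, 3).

W^⊗2:
  [-10, -4, 9, 2]
  [-11, -5, 7, 1]
  [-7, 6, 8, 4]
  [0, 1, 9, 12]
Key observation: the optimum is the walk 1->0->3, with weight (-6) + 7 = 1.
Optimal value attained by: walk 1->0->3.
Answer: (W^⊗2)[1][3] = 1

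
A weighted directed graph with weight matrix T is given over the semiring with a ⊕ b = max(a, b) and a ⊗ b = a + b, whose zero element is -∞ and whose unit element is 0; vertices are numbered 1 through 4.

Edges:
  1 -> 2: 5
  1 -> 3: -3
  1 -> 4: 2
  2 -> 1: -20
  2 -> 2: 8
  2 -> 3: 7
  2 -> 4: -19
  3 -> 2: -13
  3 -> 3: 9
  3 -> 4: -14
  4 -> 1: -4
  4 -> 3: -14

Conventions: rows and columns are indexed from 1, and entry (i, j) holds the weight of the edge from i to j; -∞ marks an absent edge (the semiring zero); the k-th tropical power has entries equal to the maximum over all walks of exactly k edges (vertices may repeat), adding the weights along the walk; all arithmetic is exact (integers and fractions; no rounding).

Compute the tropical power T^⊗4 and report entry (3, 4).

T^⊗2:
  [-2, 13, 12, -14]
  [-12, 16, 16, -7]
  [-18, -4, 18, -5]
  [-∞, 1, -5, -2]
T^⊗3:
  [-7, 21, 21, 0]
  [-4, 24, 25, 2]
  [-9, 5, 27, 4]
  [-6, 9, 8, -18]
T^⊗4:
  [1, 29, 30, 7]
  [4, 32, 34, 11]
  [0, 14, 36, 13]
  [-11, 17, 17, -4]
Key observation: the optimum is the walk 3->3->3->3->4, with weight 9 + 9 + 9 + (-14) = 13.
Optimal value attained by: walk 3->3->3->3->4.
Answer: (T^⊗4)[3][4] = 13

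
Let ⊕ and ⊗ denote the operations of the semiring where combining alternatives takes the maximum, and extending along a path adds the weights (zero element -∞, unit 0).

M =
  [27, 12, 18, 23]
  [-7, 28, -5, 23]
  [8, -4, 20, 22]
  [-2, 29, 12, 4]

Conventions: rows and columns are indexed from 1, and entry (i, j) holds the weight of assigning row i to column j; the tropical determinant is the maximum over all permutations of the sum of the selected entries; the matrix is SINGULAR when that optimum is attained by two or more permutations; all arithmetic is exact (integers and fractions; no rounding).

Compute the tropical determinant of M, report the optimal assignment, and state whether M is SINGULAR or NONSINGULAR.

σ = (1, 2, 3, 4): 27 + 28 + 20 + 4 = 79
σ = (1, 2, 4, 3): 27 + 28 + 22 + 12 = 89
σ = (1, 3, 2, 4): 27 + (-5) + (-4) + 4 = 22
σ = (1, 3, 4, 2): 27 + (-5) + 22 + 29 = 73
σ = (1, 4, 2, 3): 27 + 23 + (-4) + 12 = 58
σ = (1, 4, 3, 2): 27 + 23 + 20 + 29 = 99
σ = (2, 1, 3, 4): 12 + (-7) + 20 + 4 = 29
σ = (2, 1, 4, 3): 12 + (-7) + 22 + 12 = 39
σ = (2, 3, 1, 4): 12 + (-5) + 8 + 4 = 19
σ = (2, 3, 4, 1): 12 + (-5) + 22 + (-2) = 27
σ = (2, 4, 1, 3): 12 + 23 + 8 + 12 = 55
σ = (2, 4, 3, 1): 12 + 23 + 20 + (-2) = 53
σ = (3, 1, 2, 4): 18 + (-7) + (-4) + 4 = 11
σ = (3, 1, 4, 2): 18 + (-7) + 22 + 29 = 62
σ = (3, 2, 1, 4): 18 + 28 + 8 + 4 = 58
σ = (3, 2, 4, 1): 18 + 28 + 22 + (-2) = 66
σ = (3, 4, 1, 2): 18 + 23 + 8 + 29 = 78
σ = (3, 4, 2, 1): 18 + 23 + (-4) + (-2) = 35
σ = (4, 1, 2, 3): 23 + (-7) + (-4) + 12 = 24
σ = (4, 1, 3, 2): 23 + (-7) + 20 + 29 = 65
σ = (4, 2, 1, 3): 23 + 28 + 8 + 12 = 71
σ = (4, 2, 3, 1): 23 + 28 + 20 + (-2) = 69
σ = (4, 3, 1, 2): 23 + (-5) + 8 + 29 = 55
σ = (4, 3, 2, 1): 23 + (-5) + (-4) + (-2) = 12
Optimal value attained by: σ = (1, 4, 3, 2).
Answer: det⊕(M) = 99; verdict: NONSINGULAR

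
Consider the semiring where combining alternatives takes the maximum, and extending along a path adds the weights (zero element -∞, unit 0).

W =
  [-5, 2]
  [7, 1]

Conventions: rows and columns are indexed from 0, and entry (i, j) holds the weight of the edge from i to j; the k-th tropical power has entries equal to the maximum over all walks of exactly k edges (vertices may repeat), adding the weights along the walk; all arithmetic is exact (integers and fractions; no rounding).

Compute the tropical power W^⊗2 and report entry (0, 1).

W^⊗2:
  [9, 3]
  [8, 9]
Key observation: the optimum is the walk 0->1->1, with weight 2 + 1 = 3.
Optimal value attained by: walk 0->1->1.
Answer: (W^⊗2)[0][1] = 3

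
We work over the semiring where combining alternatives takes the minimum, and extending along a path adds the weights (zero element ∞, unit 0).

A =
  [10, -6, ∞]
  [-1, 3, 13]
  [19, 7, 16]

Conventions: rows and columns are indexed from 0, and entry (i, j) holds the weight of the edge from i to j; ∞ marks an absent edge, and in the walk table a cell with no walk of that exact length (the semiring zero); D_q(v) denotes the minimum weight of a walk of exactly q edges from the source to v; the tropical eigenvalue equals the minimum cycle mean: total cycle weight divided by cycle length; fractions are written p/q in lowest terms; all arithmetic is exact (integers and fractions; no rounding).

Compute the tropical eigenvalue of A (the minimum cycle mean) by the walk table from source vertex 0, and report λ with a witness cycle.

q=0: [0, ∞, ∞]
q=1: [10, -6, ∞]
q=2: [-7, -3, 7]
q=3: [-4, -13, 10]
Optimal cycle mean attained by: cycle 0->1->0, total (-6) + (-1), length 2.
Answer: λ = -7/2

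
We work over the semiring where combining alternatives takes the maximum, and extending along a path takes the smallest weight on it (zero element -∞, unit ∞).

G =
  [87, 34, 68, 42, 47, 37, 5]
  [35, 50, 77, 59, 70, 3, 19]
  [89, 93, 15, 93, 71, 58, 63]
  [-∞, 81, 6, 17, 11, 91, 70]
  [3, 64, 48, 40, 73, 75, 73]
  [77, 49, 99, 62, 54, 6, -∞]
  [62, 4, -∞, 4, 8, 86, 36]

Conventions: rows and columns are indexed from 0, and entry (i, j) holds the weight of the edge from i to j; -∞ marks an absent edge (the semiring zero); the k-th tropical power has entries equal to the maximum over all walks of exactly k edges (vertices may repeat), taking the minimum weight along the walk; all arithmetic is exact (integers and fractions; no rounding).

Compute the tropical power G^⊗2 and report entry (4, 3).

G^⊗2:
  [87, 68, 68, 68, 68, 58, 63]
  [77, 77, 50, 77, 71, 70, 70]
  [87, 81, 77, 59, 71, 91, 71]
  [77, 50, 91, 62, 70, 70, 36]
  [75, 64, 75, 62, 73, 73, 73]
  [89, 93, 68, 93, 71, 62, 63]
  [77, 49, 86, 62, 54, 37, 36]
Key observation: the optimum is the walk 4->5->3, with weight 75 min 62 = 62.
Optimal value attained by: walk 4->5->3.
Answer: (G^⊗2)[4][3] = 62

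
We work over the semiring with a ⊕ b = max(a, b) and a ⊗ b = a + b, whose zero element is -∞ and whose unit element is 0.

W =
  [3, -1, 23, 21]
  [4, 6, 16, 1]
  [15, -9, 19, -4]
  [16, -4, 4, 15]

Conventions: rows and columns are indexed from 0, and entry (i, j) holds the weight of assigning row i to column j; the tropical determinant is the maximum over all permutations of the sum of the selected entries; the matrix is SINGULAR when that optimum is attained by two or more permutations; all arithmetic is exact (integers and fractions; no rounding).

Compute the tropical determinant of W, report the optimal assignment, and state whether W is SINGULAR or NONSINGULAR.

σ = (0, 1, 2, 3): 3 + 6 + 19 + 15 = 43
σ = (0, 1, 3, 2): 3 + 6 + (-4) + 4 = 9
σ = (0, 2, 1, 3): 3 + 16 + (-9) + 15 = 25
σ = (0, 2, 3, 1): 3 + 16 + (-4) + (-4) = 11
σ = (0, 3, 1, 2): 3 + 1 + (-9) + 4 = -1
σ = (0, 3, 2, 1): 3 + 1 + 19 + (-4) = 19
σ = (1, 0, 2, 3): (-1) + 4 + 19 + 15 = 37
σ = (1, 0, 3, 2): (-1) + 4 + (-4) + 4 = 3
σ = (1, 2, 0, 3): (-1) + 16 + 15 + 15 = 45
σ = (1, 2, 3, 0): (-1) + 16 + (-4) + 16 = 27
σ = (1, 3, 0, 2): (-1) + 1 + 15 + 4 = 19
σ = (1, 3, 2, 0): (-1) + 1 + 19 + 16 = 35
σ = (2, 0, 1, 3): 23 + 4 + (-9) + 15 = 33
σ = (2, 0, 3, 1): 23 + 4 + (-4) + (-4) = 19
σ = (2, 1, 0, 3): 23 + 6 + 15 + 15 = 59
σ = (2, 1, 3, 0): 23 + 6 + (-4) + 16 = 41
σ = (2, 3, 0, 1): 23 + 1 + 15 + (-4) = 35
σ = (2, 3, 1, 0): 23 + 1 + (-9) + 16 = 31
σ = (3, 0, 1, 2): 21 + 4 + (-9) + 4 = 20
σ = (3, 0, 2, 1): 21 + 4 + 19 + (-4) = 40
σ = (3, 1, 0, 2): 21 + 6 + 15 + 4 = 46
σ = (3, 1, 2, 0): 21 + 6 + 19 + 16 = 62
σ = (3, 2, 0, 1): 21 + 16 + 15 + (-4) = 48
σ = (3, 2, 1, 0): 21 + 16 + (-9) + 16 = 44
Optimal value attained by: σ = (3, 1, 2, 0).
Answer: det⊕(W) = 62; verdict: NONSINGULAR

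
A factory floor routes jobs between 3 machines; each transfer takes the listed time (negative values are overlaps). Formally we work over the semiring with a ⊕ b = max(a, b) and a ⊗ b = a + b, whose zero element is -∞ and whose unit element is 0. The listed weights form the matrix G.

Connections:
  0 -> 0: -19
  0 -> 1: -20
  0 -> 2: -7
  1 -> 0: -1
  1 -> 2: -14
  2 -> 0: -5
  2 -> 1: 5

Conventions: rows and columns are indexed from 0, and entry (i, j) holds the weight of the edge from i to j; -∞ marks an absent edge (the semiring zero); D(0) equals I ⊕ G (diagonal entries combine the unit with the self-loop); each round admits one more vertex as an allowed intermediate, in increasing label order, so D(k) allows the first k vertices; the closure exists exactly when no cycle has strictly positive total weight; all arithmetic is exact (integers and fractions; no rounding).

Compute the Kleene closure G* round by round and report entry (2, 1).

D(0):
  [0, -20, -7]
  [-1, 0, -14]
  [-5, 5, 0]
D(1):
  [0, -20, -7]
  [-1, 0, -8]
  [-5, 5, 0]
D(2):
  [0, -20, -7]
  [-1, 0, -8]
  [4, 5, 0]
D(3):
  [0, -2, -7]
  [-1, 0, -8]
  [4, 5, 0]
Answer: G*[2][1] = 5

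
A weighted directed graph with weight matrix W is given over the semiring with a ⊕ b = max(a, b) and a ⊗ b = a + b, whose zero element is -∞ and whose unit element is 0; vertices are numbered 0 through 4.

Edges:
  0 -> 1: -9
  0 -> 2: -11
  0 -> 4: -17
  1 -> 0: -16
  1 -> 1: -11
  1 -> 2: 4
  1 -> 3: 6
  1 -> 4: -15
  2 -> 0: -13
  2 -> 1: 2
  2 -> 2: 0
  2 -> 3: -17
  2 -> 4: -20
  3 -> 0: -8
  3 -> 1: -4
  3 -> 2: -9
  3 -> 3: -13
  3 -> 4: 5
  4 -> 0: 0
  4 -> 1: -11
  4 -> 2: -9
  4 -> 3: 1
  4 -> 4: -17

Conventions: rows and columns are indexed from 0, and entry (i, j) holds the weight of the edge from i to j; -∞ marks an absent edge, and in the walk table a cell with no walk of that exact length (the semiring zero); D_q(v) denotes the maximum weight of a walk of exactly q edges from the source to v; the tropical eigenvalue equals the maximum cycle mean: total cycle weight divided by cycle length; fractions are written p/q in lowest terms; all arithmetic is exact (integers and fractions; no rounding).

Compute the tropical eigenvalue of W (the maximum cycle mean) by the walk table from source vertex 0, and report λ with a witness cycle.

q=0: [0, -∞, -∞, -∞, -∞]
q=1: [-∞, -9, -11, -∞, -17]
q=2: [-17, -9, -5, -3, -24]
q=3: [-11, -3, -5, -3, 2]
q=4: [2, -3, 1, 3, 2]
q=5: [2, 3, 1, 3, 8]
Optimal cycle mean attained by: cycle 1->2->1, total 4 + 2, length 2.
Answer: λ = 3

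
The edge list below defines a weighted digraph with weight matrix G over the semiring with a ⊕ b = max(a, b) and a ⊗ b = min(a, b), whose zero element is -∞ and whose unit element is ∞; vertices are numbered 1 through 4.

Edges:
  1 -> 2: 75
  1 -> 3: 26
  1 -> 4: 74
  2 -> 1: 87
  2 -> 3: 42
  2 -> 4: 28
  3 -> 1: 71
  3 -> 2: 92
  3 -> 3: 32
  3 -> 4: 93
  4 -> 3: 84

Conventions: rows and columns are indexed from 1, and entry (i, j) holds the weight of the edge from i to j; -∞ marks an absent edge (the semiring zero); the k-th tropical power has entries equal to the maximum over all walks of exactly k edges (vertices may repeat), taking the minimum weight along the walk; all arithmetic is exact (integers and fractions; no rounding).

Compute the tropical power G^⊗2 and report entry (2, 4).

G^⊗2:
  [75, 26, 74, 28]
  [42, 75, 32, 74]
  [87, 71, 84, 71]
  [71, 84, 32, 84]
Key observation: the optimum is the walk 2->1->4, with weight 87 min 74 = 74.
Optimal value attained by: walk 2->1->4.
Answer: (G^⊗2)[2][4] = 74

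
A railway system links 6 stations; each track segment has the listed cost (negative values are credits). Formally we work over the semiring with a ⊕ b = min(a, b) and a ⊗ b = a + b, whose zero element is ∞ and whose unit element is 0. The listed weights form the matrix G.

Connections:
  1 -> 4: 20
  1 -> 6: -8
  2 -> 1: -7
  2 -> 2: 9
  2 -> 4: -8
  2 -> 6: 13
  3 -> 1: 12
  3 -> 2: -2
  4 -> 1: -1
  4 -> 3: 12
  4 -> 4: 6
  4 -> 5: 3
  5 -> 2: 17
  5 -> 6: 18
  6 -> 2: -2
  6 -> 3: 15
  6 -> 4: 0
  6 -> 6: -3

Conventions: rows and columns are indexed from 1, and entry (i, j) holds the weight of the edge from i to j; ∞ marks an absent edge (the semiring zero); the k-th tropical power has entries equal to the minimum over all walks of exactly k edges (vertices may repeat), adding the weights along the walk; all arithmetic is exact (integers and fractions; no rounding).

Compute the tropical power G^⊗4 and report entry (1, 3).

G^⊗2:
  [19, -10, 7, -8, 23, -11]
  [-9, 11, 4, -2, -5, -15]
  [-9, 7, ∞, -10, ∞, 4]
  [5, 10, 18, 12, 9, -9]
  [10, 16, 33, 9, ∞, 15]
  [-9, -5, 12, -10, 3, -6]
G^⊗3:
  [-17, -13, 4, -18, -5, -14]
  [-3, -17, 0, -15, 1, -18]
  [-11, 2, 2, -4, -7, -17]
  [3, -11, 6, -9, 15, -12]
  [8, 13, 21, 8, 12, 2]
  [-12, -8, 2, -13, -7, -17]
G^⊗4:
  [-20, -16, -6, -21, -15, -25]
  [-24, -20, -3, -25, -12, -21]
  [-5, -19, -2, -17, -1, -20]
  [-18, -14, 3, -19, -6, -15]
  [6, 0, 17, 2, 11, -1]
  [-15, -19, -2, -17, -10, -20]
Key observation: the optimum is the walk 1->6->2->4->3, with weight (-8) + (-2) + (-8) + 12 = -6.
Optimal value attained by: walk 1->6->2->4->3.
Answer: (G^⊗4)[1][3] = -6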